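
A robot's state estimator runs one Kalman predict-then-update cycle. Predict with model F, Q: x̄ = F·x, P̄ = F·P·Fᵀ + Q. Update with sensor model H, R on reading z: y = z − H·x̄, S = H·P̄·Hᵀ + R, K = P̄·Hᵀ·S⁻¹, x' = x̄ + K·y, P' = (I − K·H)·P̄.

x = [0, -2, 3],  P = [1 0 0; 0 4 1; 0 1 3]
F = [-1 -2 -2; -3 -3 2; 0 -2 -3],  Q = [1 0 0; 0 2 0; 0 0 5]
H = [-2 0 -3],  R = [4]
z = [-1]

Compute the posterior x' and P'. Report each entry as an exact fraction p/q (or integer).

x̄ = F·x = [-2, 12, -5]
P̄ = F·P·Fᵀ + Q = [38 17 44; 17 47 11; 44 11 60]
y = z − H·x̄ = [-20]
S = H·P̄·Hᵀ + R = [1224]
K = P̄·Hᵀ·S⁻¹ = [-26/153; -67/1224; -67/306]
x' = x̄ + K·y = [214/153, 4007/306, -95/153]
P' = (I − K·H)·P̄ = [406/153 859/153 -236/153; 859/153 53039/1224 -1123/306; -236/153 -1123/306 202/153]

x' = [214/153, 4007/306, -95/153]
P' = [406/153 859/153 -236/153; 859/153 53039/1224 -1123/306; -236/153 -1123/306 202/153]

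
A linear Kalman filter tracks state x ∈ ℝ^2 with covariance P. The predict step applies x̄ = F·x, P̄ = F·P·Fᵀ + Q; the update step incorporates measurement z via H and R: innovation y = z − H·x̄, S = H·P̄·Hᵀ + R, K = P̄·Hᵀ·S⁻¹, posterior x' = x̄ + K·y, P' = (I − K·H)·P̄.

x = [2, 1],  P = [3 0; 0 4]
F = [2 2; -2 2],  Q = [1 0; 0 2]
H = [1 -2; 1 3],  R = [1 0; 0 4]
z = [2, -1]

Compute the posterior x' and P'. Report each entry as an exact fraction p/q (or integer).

x' = [21521/22209, -12830/22209]
P' = [21466/22209 4286/22209; 4286/22209 4390/22209]

x̄ = F·x = [6, -2]
P̄ = F·P·Fᵀ + Q = [29 4; 4 30]
y = z − H·x̄ = [-8, -1]
S = H·P̄·Hᵀ + R = [134 -147; -147 327]
K = P̄·Hᵀ·S⁻¹ = [4298/7403 8581/22209; -1498/7403 4364/22209]
x' = x̄ + K·y = [21521/22209, -12830/22209]
P' = (I − K·H)·P̄ = [21466/22209 4286/22209; 4286/22209 4390/22209]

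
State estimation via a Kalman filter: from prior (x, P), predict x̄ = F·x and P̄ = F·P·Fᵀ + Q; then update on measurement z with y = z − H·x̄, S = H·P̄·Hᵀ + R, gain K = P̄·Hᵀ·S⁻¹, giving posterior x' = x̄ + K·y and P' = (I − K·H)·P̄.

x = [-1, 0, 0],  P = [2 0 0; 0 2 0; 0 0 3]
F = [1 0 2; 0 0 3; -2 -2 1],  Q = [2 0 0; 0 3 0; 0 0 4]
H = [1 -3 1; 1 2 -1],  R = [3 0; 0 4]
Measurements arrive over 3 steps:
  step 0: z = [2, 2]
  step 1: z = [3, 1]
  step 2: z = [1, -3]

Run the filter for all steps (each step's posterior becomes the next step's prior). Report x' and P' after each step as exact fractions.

step 0: x' = [625/443, 297/886, 408/443], P' = [916/443 762/443 1664/443; 762/443 16791/4430 19509/2215; 1664/443 19509/2215 48902/2215]
step 1: x' = [17888453/18175659, -17762627/12117106, -48385277/18175659], P' = [29302606/18175659 5177365/6058553 28760984/18175659; 5177365/6058553 24777333/12117106 26944922/6058553; 28760984/18175659 26944922/6058553 203622004/18175659]
step 2: x' = [-86640229619/75654136898, -208468898493/151308273796, -54365976817/37827068449], P' = [60693248603/37827068449 64361641401/75654136898 59672975560/37827068449; 64361641401/75654136898 308699395221/151308273796 167909217471/37827068449; 59672975560/37827068449 167909217471/37827068449 423155214086/37827068449]

step 0: x̄ = F·x = [-1, 0, 2]
step 0: P̄ = F·P·Fᵀ + Q = [16 18 2; 18 30 9; 2 9 23]
step 0: y = z − H·x̄ = [1, 5]
step 0: S = H·P̄·Hᵀ + R = [154 -160; -160 195]
step 0: K = P̄·Hᵀ·S⁻¹ = [98/443 194/443; -249/886 273/2215; -87/443 -391/2215]
step 0: x' = x̄ + K·y = [625/443, 297/886, 408/443]
step 0: P' = (I − K·H)·P̄ = [916/443 762/443 1664/443; 762/443 16791/4430 19509/2215; 1664/443 19509/2215 48902/2215]
step 1: x̄ = F·x = [1441/443, 1224/443, -1139/443]
step 1: P̄ = F·P·Fᵀ + Q = [237898/2215 318372/2215 -21972/2215; 318372/2215 446763/2215 -20268/2215; -21972/2215 -20268/2215 28828/2215]
step 1: y = z − H·x̄ = [4699/443, -4585/443]
step 1: S = H·P̄·Hᵀ + R = [492334/443 -578244/443; -578244/443 3461142/2215]
step 1: K = P̄·Hᵀ·S⁻¹ = [1274145/6058553 7901453/18175659; -3362475/12117106 752444/6058553; -1124590/6058553 -3297872/18175659]
step 1: x' = x̄ + K·y = [17888453/18175659, -17762627/12117106, -48385277/18175659]
step 1: P' = (I − K·H)·P̄ = [29302606/18175659 5177365/6058553 28760984/18175659; 5177365/6058553 24777333/12117106 26944922/6058553; 28760984/18175659 26944922/6058553 203622004/18175659]
step 2: x̄ = F·x = [-78882101/18175659, -48385277/6058553, -10291434/6058553]
step 2: P̄ = F·P·Fᵀ + Q = [995185876/18175659 436004992/6058553 -30682470/6058553; 436004992/6058553 629041671/6058553 -15569496/6058553; -30682470/6058553 -15569496/6058553 76024274/6058553]
step 2: y = z − H·x̄ = [-307535431/18175659, 283792484/18175659]
step 2: S = H·P̄·Hᵀ + R = [10509977044/18175659 -12097194440/18175659; -12097194440/18175659 14447450062/18175659]
step 2: K = P̄·Hᵀ·S⁻¹ = [15882508041/75654136898 16345478611/37827068449; -41912677659/151308273796 4655325210/37827068449; -6966487589/37827068449 -6915950896/37827068449]
step 2: x' = x̄ + K·y = [-86640229619/75654136898, -208468898493/151308273796, -54365976817/37827068449]
step 2: P' = (I − K·H)·P̄ = [60693248603/37827068449 64361641401/75654136898 59672975560/37827068449; 64361641401/75654136898 308699395221/151308273796 167909217471/37827068449; 59672975560/37827068449 167909217471/37827068449 423155214086/37827068449]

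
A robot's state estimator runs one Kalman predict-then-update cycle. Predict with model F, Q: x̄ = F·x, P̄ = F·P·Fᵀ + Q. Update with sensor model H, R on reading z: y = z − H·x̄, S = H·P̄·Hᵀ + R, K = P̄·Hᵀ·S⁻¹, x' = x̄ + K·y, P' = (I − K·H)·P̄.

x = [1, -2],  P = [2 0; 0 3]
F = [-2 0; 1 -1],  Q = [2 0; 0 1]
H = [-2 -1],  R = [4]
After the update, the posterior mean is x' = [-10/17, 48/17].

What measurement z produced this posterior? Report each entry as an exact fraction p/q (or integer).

z = [-2]

x̄ = F·x = [-2, 3]
P̄ = F·P·Fᵀ + Q = [10 -4; -4 6]
S = H·P̄·Hᵀ + R = [34]
K = P̄·Hᵀ·S⁻¹ = [-8/17; 1/17]
x' − x̄ = [24/17, -3/17] = K·y
y = (KᵀK)⁻¹·Kᵀ·(x' − x̄) = [-3]
z = y + H·x̄ = [-3] + [1] = [-2]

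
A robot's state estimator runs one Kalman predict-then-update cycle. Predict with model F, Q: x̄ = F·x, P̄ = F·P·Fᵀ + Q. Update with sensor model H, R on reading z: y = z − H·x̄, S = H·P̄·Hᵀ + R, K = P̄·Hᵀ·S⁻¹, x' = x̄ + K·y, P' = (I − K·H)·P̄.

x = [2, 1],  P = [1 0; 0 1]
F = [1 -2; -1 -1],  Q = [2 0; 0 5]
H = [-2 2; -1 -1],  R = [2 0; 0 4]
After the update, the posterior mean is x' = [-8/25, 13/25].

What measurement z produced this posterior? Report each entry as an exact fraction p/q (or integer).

z = [2, -1]

x̄ = F·x = [0, -3]
P̄ = F·P·Fᵀ + Q = [7 1; 1 7]
S = H·P̄·Hᵀ + R = [50 0; 0 20]
K = P̄·Hᵀ·S⁻¹ = [-6/25 -2/5; 6/25 -2/5]
x' − x̄ = [-8/25, 88/25] = K·y
y = (KᵀK)⁻¹·Kᵀ·(x' − x̄) = [8, -4]
z = y + H·x̄ = [8, -4] + [-6, 3] = [2, -1]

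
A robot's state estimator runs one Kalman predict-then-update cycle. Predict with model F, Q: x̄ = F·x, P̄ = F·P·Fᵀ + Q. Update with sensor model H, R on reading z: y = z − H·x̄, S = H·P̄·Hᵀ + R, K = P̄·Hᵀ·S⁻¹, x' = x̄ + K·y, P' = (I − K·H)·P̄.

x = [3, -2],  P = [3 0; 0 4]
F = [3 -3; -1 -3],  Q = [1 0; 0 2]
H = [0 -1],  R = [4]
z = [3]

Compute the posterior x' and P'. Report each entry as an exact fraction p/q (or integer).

x̄ = F·x = [15, 3]
P̄ = F·P·Fᵀ + Q = [64 27; 27 41]
y = z − H·x̄ = [6]
S = H·P̄·Hᵀ + R = [45]
K = P̄·Hᵀ·S⁻¹ = [-3/5; -41/45]
x' = x̄ + K·y = [57/5, -37/15]
P' = (I − K·H)·P̄ = [239/5 12/5; 12/5 164/45]

x' = [57/5, -37/15]
P' = [239/5 12/5; 12/5 164/45]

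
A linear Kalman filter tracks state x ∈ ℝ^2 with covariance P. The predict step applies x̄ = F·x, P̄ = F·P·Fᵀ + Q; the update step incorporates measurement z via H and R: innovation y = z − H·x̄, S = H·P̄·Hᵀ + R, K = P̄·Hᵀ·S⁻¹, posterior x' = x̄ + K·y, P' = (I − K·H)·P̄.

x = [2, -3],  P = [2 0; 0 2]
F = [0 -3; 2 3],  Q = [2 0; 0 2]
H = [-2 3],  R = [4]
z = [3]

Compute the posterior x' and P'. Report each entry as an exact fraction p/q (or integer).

x̄ = F·x = [9, -5]
P̄ = F·P·Fᵀ + Q = [20 -18; -18 28]
y = z − H·x̄ = [36]
S = H·P̄·Hᵀ + R = [552]
K = P̄·Hᵀ·S⁻¹ = [-47/276; 5/23]
x' = x̄ + K·y = [66/23, 65/23]
P' = (I − K·H)·P̄ = [551/138 56/23; 56/23 44/23]

x' = [66/23, 65/23]
P' = [551/138 56/23; 56/23 44/23]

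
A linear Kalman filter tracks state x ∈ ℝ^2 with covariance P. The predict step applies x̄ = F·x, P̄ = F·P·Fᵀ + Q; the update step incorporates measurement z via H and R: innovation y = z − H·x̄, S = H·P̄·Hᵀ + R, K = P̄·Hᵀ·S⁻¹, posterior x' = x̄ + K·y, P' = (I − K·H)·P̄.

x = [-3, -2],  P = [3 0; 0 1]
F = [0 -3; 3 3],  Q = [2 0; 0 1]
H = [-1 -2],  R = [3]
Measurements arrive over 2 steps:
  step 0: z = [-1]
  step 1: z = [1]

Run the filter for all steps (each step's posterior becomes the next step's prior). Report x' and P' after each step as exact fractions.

step 0: x' = [83/18, -265/126], P' = [191/18 -97/18; -97/18 437/126]
step 1: x' = [-1058/3195, -599/3195], P' = [41791/3195 -19472/3195; -19472/3195 11389/3195]

step 0: x̄ = F·x = [6, -15]
step 0: P̄ = F·P·Fᵀ + Q = [11 -9; -9 37]
step 0: y = z − H·x̄ = [-25]
step 0: S = H·P̄·Hᵀ + R = [126]
step 0: K = P̄·Hᵀ·S⁻¹ = [1/18; -65/126]
step 0: x' = x̄ + K·y = [83/18, -265/126]
step 0: P' = (I − K·H)·P̄ = [191/18 -97/18; -97/18 437/126]
step 1: x̄ = F·x = [265/42, 158/21]
step 1: P̄ = F·P·Fᵀ + Q = [465/14 121/7; 121/7 215/7]
step 1: y = z − H·x̄ = [313/14]
step 1: S = H·P̄·Hᵀ + R = [3195/14]
step 1: K = P̄·Hᵀ·S⁻¹ = [-949/3195; -1102/3195]
step 1: x' = x̄ + K·y = [-1058/3195, -599/3195]
step 1: P' = (I − K·H)·P̄ = [41791/3195 -19472/3195; -19472/3195 11389/3195]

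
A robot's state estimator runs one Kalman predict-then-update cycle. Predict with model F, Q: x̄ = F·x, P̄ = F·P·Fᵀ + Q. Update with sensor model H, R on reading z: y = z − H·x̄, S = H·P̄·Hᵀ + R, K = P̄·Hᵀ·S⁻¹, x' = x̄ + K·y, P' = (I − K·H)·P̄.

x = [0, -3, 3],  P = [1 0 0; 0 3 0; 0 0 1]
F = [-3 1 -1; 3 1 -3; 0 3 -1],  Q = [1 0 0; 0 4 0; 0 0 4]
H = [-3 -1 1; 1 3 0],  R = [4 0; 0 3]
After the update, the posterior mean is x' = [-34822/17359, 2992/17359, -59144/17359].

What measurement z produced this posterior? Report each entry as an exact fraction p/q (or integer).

z = [2, -1]

x̄ = F·x = [-6, -12, -12]
P̄ = F·P·Fᵀ + Q = [14 -3 10; -3 25 12; 10 12 32]
S = H·P̄·Hᵀ + R = [85 -41; -41 224]
K = P̄·Hᵀ·S⁻¹ = [-6291/17359 -764/17359; 2056/17359 5956/17359; -354/17359 3500/17359]
x' − x̄ = [69332/17359, 211300/17359, 149164/17359] = K·y
y = (KᵀK)⁻¹·Kᵀ·(x' − x̄) = [-16, 41]
z = y + H·x̄ = [-16, 41] + [18, -42] = [2, -1]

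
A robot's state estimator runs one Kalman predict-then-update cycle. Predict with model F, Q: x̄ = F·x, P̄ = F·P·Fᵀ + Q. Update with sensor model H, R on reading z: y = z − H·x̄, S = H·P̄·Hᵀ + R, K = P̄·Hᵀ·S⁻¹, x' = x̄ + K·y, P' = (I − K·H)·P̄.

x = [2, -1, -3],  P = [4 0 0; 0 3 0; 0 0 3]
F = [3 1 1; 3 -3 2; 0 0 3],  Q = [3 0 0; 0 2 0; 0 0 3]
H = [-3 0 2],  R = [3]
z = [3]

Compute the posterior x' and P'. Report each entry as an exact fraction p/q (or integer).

x̄ = F·x = [2, 3, -9]
P̄ = F·P·Fᵀ + Q = [45 33 9; 33 77 18; 9 18 30]
y = z − H·x̄ = [27]
S = H·P̄·Hᵀ + R = [420]
K = P̄·Hᵀ·S⁻¹ = [-39/140; -3/20; 11/140]
x' = x̄ + K·y = [-773/140, -21/20, -963/140]
P' = (I − K·H)·P̄ = [1737/140 309/20 2547/140; 309/20 1351/20 459/20; 2547/140 459/20 3837/140]

x' = [-773/140, -21/20, -963/140]
P' = [1737/140 309/20 2547/140; 309/20 1351/20 459/20; 2547/140 459/20 3837/140]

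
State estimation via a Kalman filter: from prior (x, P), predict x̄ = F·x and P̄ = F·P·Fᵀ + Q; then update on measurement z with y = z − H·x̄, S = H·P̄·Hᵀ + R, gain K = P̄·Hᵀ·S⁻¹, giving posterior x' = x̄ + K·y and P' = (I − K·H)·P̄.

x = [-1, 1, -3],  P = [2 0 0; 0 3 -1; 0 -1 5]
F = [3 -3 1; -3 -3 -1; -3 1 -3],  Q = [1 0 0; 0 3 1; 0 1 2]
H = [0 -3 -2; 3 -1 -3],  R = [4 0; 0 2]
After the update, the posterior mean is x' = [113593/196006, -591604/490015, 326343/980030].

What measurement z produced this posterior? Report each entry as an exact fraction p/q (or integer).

z = [3, 2]

x̄ = F·x = [-9, 3, 13]
P̄ = F·P·Fᵀ + Q = [57 4 -52; 4 47 17; -52 17 74]
S = H·P̄·Hᵀ + R = [927 1048; 1048 2242]
K = P̄·Hᵀ·S⁻¹ = [-13224/98003 40601/196006; -151111/490015 51839/490015; -16099/490015 -157613/980030]
x' − x̄ = [1877647/196006, -2061649/490015, -12414047/980030] = K·y
y = (KᵀK)⁻¹·Kᵀ·(x' − x̄) = [38, 71]
z = y + H·x̄ = [38, 71] + [-35, -69] = [3, 2]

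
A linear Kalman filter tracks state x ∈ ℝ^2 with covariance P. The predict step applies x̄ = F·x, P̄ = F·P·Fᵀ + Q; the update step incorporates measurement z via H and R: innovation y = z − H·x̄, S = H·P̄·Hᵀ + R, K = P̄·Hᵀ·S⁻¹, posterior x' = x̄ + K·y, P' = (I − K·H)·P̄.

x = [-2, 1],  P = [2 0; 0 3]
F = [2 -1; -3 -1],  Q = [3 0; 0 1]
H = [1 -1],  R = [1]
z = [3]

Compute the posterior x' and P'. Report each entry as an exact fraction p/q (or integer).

x̄ = F·x = [-5, 5]
P̄ = F·P·Fᵀ + Q = [14 -9; -9 22]
y = z − H·x̄ = [13]
S = H·P̄·Hᵀ + R = [55]
K = P̄·Hᵀ·S⁻¹ = [23/55; -31/55]
x' = x̄ + K·y = [24/55, -128/55]
P' = (I − K·H)·P̄ = [241/55 218/55; 218/55 249/55]

x' = [24/55, -128/55]
P' = [241/55 218/55; 218/55 249/55]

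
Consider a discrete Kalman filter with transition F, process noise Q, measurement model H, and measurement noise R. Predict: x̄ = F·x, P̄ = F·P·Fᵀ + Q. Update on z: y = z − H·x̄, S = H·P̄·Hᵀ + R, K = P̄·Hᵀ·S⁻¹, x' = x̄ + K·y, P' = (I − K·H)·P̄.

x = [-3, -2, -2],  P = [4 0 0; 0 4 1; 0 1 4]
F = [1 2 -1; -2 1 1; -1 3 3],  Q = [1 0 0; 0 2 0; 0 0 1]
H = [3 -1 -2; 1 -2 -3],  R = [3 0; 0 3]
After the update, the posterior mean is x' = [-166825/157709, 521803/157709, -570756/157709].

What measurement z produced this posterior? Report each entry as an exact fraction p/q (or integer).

x̄ = F·x = [-5, 2, -9]
P̄ = F·P·Fᵀ + Q = [21 -3 11; -3 28 38; 11 38 95]
S = H·P̄·Hᵀ + R = [638 855; 855 1393]
K = P̄·Hᵀ·S⁻¹ = [66422/157709 -41448/157709; -9494/157709 -13759/157709; 27615/157709 -56575/157709]
x' − x̄ = [621720/157709, 206385/157709, 848625/157709] = K·y
y = (KᵀK)⁻¹·Kᵀ·(x' − x̄) = [0, -15]
z = y + H·x̄ = [0, -15] + [1, 18] = [1, 3]

z = [1, 3]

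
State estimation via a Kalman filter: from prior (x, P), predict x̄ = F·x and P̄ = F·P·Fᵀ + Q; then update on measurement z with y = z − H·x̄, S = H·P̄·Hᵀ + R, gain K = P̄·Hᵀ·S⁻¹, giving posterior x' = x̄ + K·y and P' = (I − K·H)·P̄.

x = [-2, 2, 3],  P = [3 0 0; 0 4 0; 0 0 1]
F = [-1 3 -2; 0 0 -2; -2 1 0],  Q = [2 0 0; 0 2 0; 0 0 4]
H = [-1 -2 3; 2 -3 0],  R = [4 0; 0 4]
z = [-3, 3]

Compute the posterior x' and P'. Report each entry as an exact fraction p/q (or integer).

x̄ = F·x = [2, -6, 6]
P̄ = F·P·Fᵀ + Q = [45 4 18; 4 6 0; 18 0 20]
y = z − H·x̄ = [-31, -19]
S = H·P̄·Hᵀ + R = [161 50; 50 190]
K = P̄·Hᵀ·S⁻¹ = [-7/53 118/265; -254/2809 -81/2809; 618/2809 1848/14045]
x' = x̄ + K·y = [-627/265, -7441/2809, -46632/14045]
P' = (I − K·H)·P̄ = [52/5 336/53 1992/265; 336/53 11980/2809 13584/2809; 1992/265 13584/2809 84592/14045]

x' = [-627/265, -7441/2809, -46632/14045]
P' = [52/5 336/53 1992/265; 336/53 11980/2809 13584/2809; 1992/265 13584/2809 84592/14045]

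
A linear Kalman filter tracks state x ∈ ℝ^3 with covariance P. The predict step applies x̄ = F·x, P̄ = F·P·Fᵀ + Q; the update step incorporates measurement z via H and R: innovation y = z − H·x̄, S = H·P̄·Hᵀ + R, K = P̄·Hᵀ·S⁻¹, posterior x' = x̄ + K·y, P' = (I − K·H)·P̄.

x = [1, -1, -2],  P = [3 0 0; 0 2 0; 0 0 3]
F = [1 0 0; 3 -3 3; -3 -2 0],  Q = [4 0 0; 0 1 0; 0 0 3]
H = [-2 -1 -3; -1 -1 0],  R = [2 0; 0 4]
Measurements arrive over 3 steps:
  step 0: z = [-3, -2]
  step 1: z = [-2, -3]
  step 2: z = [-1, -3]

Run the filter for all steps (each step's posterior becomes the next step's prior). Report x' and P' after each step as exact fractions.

step 0: x̄ = F·x = [1, 0, -1]
step 0: P̄ = F·P·Fᵀ + Q = [7 9 -9; 9 73 -15; -9 -15 38]
step 0: y = z − H·x̄ = [-4, -1]
step 0: S = H·P̄·Hᵀ + R = [283 42; 42 102]
step 0: K = P̄·Hᵀ·S⁻¹ = [180/4517 -2348/13551; -208/4517 -10637/13551; -1545/4517 1699/4517]
step 0: x' = x̄ + K·y = [13739/13551, 13133/13551, -36/4517]
step 0: P' = (I − K·H)·P̄ = [55129/13551 -45737/13551 -7289/4517; -45737/13551 88285/13551 493/4517; -7289/4517 493/4517 5725/4517]
step 1: x̄ = F·x = [13739/13551, 498/4517, -67483/13551]
step 1: P̄ = F·P·Fᵀ + Q = [109333/13551 78999/4517 -73913/13551; 78999/4517 620630/4517 28089/4517; -73913/13551 28089/4517 341110/13551]
step 1: y = z − H·x̄ = [-200579/13551, -25420/13551]
step 1: S = H·P̄·Hᵀ + R = [5962948/13551 2822609/13551; 2822609/13551 2499421/13551]
step 1: K = P̄·Hᵀ·S⁻¹ = [28992666/511902877 -103672924/511902877; -40283102/511902877 -384378161/511902877; -174868755/511902877 195359597/511902877]
step 1: x' = x̄ + K·y = [284339119/511902877, 1373745116/511902877, -327339886/511902877]
step 1: P' = (I − K·H)·P̄ = [1981028255/511902877 -1566336559/511902877 -817901761/511902877; -1566336559/511902877 3103849203/511902877 36463373/511902877; -817901761/511902877 36463373/511902877 649692553/511902877]
step 2: x̄ = F·x = [284339119/511902877, -4250237649/511902877, -3600507589/511902877]
step 2: P̄ = F·P·Fᵀ + Q = [4028639763/511902877 8188389159/511902877 -2810411647/511902877; 8188389159/511902877 64938518626/511902877 3237166857/511902877; -2810411647/511902877 3237166857/511902877 12984321030/511902877]
step 2: y = z − H·x̄ = [-14994985055/511902877, -5501607161/511902877]
step 2: S = H·P̄·Hᵀ + R = [217387390716/511902877 98841231259/511902877; 98841231259/511902877 87391548215/511902877]
step 2: K = P̄·Hᵀ·S⁻¹ = [1024863780294/18027309583367 -3679291270728/18027309583367; -1420228705330/18027309583367 -13478468749775/18027309583367; -6160675114065/18027309583367 6879789609571/18027309583367]
step 2: x' = x̄ + K·y = [19535087431043/18027309583367, 36782755770246/18027309583367, -20273637731947/18027309583367]
step 2: P' = (I − K·H)·P̄ = [69709040623833/18027309583367 -54991875540921/18027309583367 -28825311089111/18027309583367; -54991875540921/18027309583367 108905750540021/18027309583367 1306152650827/18027309583367; -28825311089111/18027309583367 1306152650827/18027309583367 22888606585175/18027309583367]

step 0: x' = [13739/13551, 13133/13551, -36/4517], P' = [55129/13551 -45737/13551 -7289/4517; -45737/13551 88285/13551 493/4517; -7289/4517 493/4517 5725/4517]
step 1: x' = [284339119/511902877, 1373745116/511902877, -327339886/511902877], P' = [1981028255/511902877 -1566336559/511902877 -817901761/511902877; -1566336559/511902877 3103849203/511902877 36463373/511902877; -817901761/511902877 36463373/511902877 649692553/511902877]
step 2: x' = [19535087431043/18027309583367, 36782755770246/18027309583367, -20273637731947/18027309583367], P' = [69709040623833/18027309583367 -54991875540921/18027309583367 -28825311089111/18027309583367; -54991875540921/18027309583367 108905750540021/18027309583367 1306152650827/18027309583367; -28825311089111/18027309583367 1306152650827/18027309583367 22888606585175/18027309583367]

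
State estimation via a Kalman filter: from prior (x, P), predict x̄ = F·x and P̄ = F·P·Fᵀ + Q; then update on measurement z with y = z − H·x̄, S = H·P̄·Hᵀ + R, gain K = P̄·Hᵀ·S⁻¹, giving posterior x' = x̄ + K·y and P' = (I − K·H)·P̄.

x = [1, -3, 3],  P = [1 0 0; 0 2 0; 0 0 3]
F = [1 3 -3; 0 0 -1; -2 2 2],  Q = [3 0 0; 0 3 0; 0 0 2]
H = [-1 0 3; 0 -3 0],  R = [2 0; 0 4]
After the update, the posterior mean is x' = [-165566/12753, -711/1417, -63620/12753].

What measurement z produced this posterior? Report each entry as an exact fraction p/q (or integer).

x̄ = F·x = [-17, -3, -2]
P̄ = F·P·Fᵀ + Q = [49 9 -8; 9 6 -6; -8 -6 26]
S = H·P̄·Hᵀ + R = [333 81; 81 58]
K = P̄·Hᵀ·S⁻¹ = [-2047/12753 -342/1417; -12/1417 -423/1417; 3530/12753 -108/1417]
x' − x̄ = [51235/12753, 3540/1417, -38114/12753] = K·y
y = (KᵀK)⁻¹·Kᵀ·(x' − x̄) = [-13, -8]
z = y + H·x̄ = [-13, -8] + [11, 9] = [-2, 1]

z = [-2, 1]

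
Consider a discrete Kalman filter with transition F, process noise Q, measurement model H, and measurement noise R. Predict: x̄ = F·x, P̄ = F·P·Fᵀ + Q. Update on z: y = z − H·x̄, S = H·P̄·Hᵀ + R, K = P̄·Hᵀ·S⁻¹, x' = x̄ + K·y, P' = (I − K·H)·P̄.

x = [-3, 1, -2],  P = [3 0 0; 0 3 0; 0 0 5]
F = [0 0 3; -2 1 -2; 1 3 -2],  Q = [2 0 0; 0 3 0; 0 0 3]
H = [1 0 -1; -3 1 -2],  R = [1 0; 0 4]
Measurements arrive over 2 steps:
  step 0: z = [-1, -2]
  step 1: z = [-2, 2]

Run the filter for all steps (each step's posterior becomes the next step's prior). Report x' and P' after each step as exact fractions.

step 0: x' = [3008/2699, 15694/2699, 5756/2699], P' = [42373/51281 140551/51281 24286/51281; 140551/51281 754125/51281 152340/51281; 24286/51281 152340/51281 57075/51281]
step 1: x' = [-345173492/353487931, 74980914/353487931, 285405320/353487931], P' = [153912692/353487931 269651490/353487931 35050799/353487931; 269651490/353487931 1572560683/353487931 700868691/706975862; 35050799/353487931 700868691/706975862 1036836327/1413951724]

step 0: x̄ = F·x = [-6, 11, 4]
step 0: P̄ = F·P·Fᵀ + Q = [47 -30 -30; -30 38 23; -30 23 53]
step 0: y = z − H·x̄ = [9, -23]
step 0: S = H·P̄·Hᵀ + R = [161 -118; -118 405]
step 0: K = P̄·Hᵀ·S⁻¹ = [18087/51281 -8785/51281; -11789/51281 6948/51281; -32789/51281 -8667/51281]
step 0: x' = x̄ + K·y = [3008/2699, 15694/2699, 5756/2699]
step 0: P' = (I − K·H)·P̄ = [42373/51281 140551/51281 24286/51281; 140551/51281 754125/51281 152340/51281; 24286/51281 152340/51281 57075/51281]
step 1: x̄ = F·x = [17268/2699, -1834/2699, 38578/2699]
step 1: P̄ = F·P·Fᵀ + Q = [616237/51281 -31146/51281 57972/2699; -31146/51281 328484/51281 28054/2699; 57972/2699 28054/2699 322617/2699]
step 1: y = z − H·x̄ = [15912/2699, 136192/2699]
step 1: S = H·P̄·Hᵀ + R = [4594305/51281 10948031/51281; 10948031/51281 41871021/51281]
step 1: K = P̄·Hᵀ·S⁻¹ = [118861893/353487931 -65547046/353487931; -161565711/706975862 31368761/706975862; -896633131/1413951724 -273136215/1413951724]
step 1: x' = x̄ + K·y = [-345173492/353487931, 74980914/353487931, 285405320/353487931]
step 1: P' = (I − K·H)·P̄ = [153912692/353487931 269651490/353487931 35050799/353487931; 269651490/353487931 1572560683/353487931 700868691/706975862; 35050799/353487931 700868691/706975862 1036836327/1413951724]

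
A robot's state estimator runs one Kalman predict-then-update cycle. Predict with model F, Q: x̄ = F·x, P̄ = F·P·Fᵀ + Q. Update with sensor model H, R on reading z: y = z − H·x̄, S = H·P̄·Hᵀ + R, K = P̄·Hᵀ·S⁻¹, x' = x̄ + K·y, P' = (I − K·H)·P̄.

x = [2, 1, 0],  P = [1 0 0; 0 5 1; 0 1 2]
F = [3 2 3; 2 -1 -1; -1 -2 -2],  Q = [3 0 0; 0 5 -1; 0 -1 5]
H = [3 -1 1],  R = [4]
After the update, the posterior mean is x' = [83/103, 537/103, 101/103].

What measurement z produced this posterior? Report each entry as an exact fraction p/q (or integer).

x̄ = F·x = [8, 3, -4]
P̄ = F·P·Fᵀ + Q = [62 -15 -45; -15 18 15; -45 15 42]
S = H·P̄·Hᵀ + R = [412]
K = P̄·Hᵀ·S⁻¹ = [39/103; -12/103; -27/103]
x' − x̄ = [-741/103, 228/103, 513/103] = K·y
y = (KᵀK)⁻¹·Kᵀ·(x' − x̄) = [-19]
z = y + H·x̄ = [-19] + [17] = [-2]

z = [-2]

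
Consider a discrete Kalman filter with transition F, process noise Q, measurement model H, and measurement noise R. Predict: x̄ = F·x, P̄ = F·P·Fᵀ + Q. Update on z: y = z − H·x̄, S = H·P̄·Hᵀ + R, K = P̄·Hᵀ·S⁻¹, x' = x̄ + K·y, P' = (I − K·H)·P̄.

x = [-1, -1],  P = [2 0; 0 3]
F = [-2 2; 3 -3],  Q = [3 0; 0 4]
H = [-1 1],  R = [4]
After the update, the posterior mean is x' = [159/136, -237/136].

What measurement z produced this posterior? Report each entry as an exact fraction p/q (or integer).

x̄ = F·x = [0, 0]
P̄ = F·P·Fᵀ + Q = [23 -30; -30 49]
S = H·P̄·Hᵀ + R = [136]
K = P̄·Hᵀ·S⁻¹ = [-53/136; 79/136]
x' − x̄ = [159/136, -237/136] = K·y
y = (KᵀK)⁻¹·Kᵀ·(x' − x̄) = [-3]
z = y + H·x̄ = [-3] + [0] = [-3]

z = [-3]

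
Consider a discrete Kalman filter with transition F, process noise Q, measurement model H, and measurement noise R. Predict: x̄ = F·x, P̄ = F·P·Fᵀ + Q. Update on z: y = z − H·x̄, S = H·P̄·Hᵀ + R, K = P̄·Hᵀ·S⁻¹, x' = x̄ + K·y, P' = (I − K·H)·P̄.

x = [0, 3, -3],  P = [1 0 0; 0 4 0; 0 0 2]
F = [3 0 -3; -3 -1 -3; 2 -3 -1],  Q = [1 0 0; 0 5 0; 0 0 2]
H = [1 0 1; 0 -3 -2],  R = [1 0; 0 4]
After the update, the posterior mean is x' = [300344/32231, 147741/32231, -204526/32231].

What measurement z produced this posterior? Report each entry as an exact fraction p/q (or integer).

z = [3, -1]

x̄ = F·x = [9, 6, -6]
P̄ = F·P·Fᵀ + Q = [28 9 12; 9 36 12; 12 12 44]
S = H·P̄·Hᵀ + R = [97 -175; -175 648]
K = P̄·Hᵀ·S⁻¹ = [16995/32231 2053/32231; -9492/32231 -9129/32231; 14588/32231 -2228/32231]
x' − x̄ = [10265/32231, -45645/32231, -11140/32231] = K·y
y = (KᵀK)⁻¹·Kᵀ·(x' − x̄) = [0, 5]
z = y + H·x̄ = [0, 5] + [3, -6] = [3, -1]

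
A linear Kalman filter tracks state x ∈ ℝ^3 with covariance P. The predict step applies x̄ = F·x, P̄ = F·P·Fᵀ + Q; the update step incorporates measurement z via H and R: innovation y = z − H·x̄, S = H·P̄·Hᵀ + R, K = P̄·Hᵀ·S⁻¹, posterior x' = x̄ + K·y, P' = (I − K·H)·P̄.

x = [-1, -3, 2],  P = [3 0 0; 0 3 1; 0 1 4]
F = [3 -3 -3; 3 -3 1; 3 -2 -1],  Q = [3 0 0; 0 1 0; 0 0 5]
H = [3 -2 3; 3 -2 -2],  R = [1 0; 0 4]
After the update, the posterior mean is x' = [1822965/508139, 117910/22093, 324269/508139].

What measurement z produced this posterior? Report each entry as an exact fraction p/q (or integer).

z = [2, -1]

x̄ = F·x = [0, 8, 1]
P̄ = F·P·Fᵀ + Q = [111 48 66; 48 53 42; 66 42 52]
S = H·P̄·Hᵀ + R = [1788 437; 437 391]
K = P̄·Hᵀ·S⁻¹ = [5400/22093 -2355/508139; 3662/22093 -6692/22093; 4400/22093 -100110/508139]
x' − x̄ = [1822965/508139, -58834/22093, -183870/508139] = K·y
y = (KᵀK)⁻¹·Kᵀ·(x' − x̄) = [15, 17]
z = y + H·x̄ = [15, 17] + [-13, -18] = [2, -1]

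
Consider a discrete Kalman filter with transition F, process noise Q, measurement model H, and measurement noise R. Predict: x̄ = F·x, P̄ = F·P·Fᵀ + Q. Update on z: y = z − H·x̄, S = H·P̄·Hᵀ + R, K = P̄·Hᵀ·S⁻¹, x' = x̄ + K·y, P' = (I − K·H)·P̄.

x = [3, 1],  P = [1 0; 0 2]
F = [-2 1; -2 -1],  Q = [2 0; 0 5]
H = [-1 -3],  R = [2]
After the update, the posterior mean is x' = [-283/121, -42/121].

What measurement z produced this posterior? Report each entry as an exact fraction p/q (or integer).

z = [3]

x̄ = F·x = [-5, -7]
P̄ = F·P·Fᵀ + Q = [8 2; 2 11]
S = H·P̄·Hᵀ + R = [121]
K = P̄·Hᵀ·S⁻¹ = [-14/121; -35/121]
x' − x̄ = [322/121, 805/121] = K·y
y = (KᵀK)⁻¹·Kᵀ·(x' − x̄) = [-23]
z = y + H·x̄ = [-23] + [26] = [3]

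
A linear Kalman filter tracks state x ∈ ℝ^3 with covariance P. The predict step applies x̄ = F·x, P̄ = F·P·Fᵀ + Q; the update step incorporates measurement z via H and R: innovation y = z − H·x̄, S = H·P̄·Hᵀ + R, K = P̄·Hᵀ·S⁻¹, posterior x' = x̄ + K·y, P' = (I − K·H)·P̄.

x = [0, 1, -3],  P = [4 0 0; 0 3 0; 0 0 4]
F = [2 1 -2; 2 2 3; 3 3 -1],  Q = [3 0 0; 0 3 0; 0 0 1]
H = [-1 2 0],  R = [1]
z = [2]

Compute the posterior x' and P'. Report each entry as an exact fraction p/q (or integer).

x̄ = F·x = [7, -7, 6]
P̄ = F·P·Fᵀ + Q = [38 -2 41; -2 67 30; 41 30 68]
y = z − H·x̄ = [23]
S = H·P̄·Hᵀ + R = [315]
K = P̄·Hᵀ·S⁻¹ = [-2/15; 136/315; 19/315]
x' = x̄ + K·y = [59/15, 923/315, 2327/315]
P' = (I − K·H)·P̄ = [162/5 242/15 653/15; 242/15 2609/315 6866/315; 653/15 6866/315 21059/315]

x' = [59/15, 923/315, 2327/315]
P' = [162/5 242/15 653/15; 242/15 2609/315 6866/315; 653/15 6866/315 21059/315]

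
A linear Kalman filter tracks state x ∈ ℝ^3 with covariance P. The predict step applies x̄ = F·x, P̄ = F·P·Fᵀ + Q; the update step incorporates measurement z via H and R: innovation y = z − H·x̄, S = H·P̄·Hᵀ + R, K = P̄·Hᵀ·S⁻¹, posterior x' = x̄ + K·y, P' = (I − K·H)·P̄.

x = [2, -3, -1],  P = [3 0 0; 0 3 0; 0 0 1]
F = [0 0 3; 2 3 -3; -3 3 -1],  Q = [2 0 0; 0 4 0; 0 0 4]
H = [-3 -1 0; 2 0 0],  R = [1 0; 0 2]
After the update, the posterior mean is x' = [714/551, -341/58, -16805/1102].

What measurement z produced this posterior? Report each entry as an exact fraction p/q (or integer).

z = [2, 3]

x̄ = F·x = [-3, -2, -14]
P̄ = F·P·Fᵀ + Q = [11 -9 -3; -9 52 12; -3 12 59]
S = H·P̄·Hᵀ + R = [98 -48; -48 46]
K = P̄·Hᵀ·S⁻¹ = [-12/551 251/551; -53/58 -39/29; -213/1102 -183/551]
x' − x̄ = [2367/551, -225/58, -1377/1102] = K·y
y = (KᵀK)⁻¹·Kᵀ·(x' − x̄) = [-9, 9]
z = y + H·x̄ = [-9, 9] + [11, -6] = [2, 3]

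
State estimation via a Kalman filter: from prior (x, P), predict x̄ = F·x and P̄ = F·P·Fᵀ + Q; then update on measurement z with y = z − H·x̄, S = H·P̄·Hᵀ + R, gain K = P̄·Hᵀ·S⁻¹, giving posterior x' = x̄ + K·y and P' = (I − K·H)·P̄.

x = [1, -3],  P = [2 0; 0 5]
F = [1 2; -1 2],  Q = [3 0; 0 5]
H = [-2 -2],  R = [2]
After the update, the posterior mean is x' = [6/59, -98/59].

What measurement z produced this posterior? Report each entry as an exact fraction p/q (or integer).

z = [3]

x̄ = F·x = [-5, -7]
P̄ = F·P·Fᵀ + Q = [25 18; 18 27]
S = H·P̄·Hᵀ + R = [354]
K = P̄·Hᵀ·S⁻¹ = [-43/177; -15/59]
x' − x̄ = [301/59, 315/59] = K·y
y = (KᵀK)⁻¹·Kᵀ·(x' − x̄) = [-21]
z = y + H·x̄ = [-21] + [24] = [3]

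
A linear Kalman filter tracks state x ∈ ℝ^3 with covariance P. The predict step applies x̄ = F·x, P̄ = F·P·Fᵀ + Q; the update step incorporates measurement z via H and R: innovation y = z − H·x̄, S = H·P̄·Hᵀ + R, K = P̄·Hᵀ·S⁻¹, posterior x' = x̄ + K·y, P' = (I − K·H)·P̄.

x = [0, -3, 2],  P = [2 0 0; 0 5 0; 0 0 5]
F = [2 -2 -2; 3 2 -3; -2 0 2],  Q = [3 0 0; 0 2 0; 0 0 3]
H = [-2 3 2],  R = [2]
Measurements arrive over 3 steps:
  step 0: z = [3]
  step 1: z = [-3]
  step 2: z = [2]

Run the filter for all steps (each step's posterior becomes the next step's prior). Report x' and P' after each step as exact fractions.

step 0: x̄ = F·x = [2, -12, 4]
step 0: P̄ = F·P·Fᵀ + Q = [51 22 -28; 22 85 -42; -28 -42 31]
step 0: y = z − H·x̄ = [35]
step 0: S = H·P̄·Hᵀ + R = [551]
step 0: K = P̄·Hᵀ·S⁻¹ = [-92/551; 127/551; -8/551]
step 0: x' = x̄ + K·y = [-2118/551, -2167/551, 1924/551]
step 0: P' = (I − K·H)·P̄ = [19637/551 23806/551 -16164/551; 23806/551 30706/551 -22126/551; -16164/551 -22126/551 17017/551]
step 1: x̄ = F·x = [-3750/551, -16460/551, 8084/551]
step 1: P̄ = F·P·Fᵀ + Q = [32949/551 199204/551 -92200/551; 199204/551 1295948/551 -597620/551; -92200/551 -597620/551 277581/551]
step 1: y = z − H·x̄ = [24059/551]
step 1: S = H·P̄·Hᵀ + R = [4082466/551]
step 1: K = P̄·Hᵀ·S⁻¹ = [173657/2041233; 382366/680411; -526649/2041233]
step 1: x' = x̄ + K·y = [-6309637/2041233, -3630166/680411, 6952231/2041233]
step 1: P' = (I − K·H)·P̄ = [12600869/2041233 4971920/680411 -9599114/2041233; 4971920/680411 8266292/680411 -7045152/680411; -9599114/2041233 -7045152/680411 21577421/2041233]
step 2: x̄ = F·x = [-4742740/2041233, -20522200/680411, 26523736/2041233]
step 2: P̄ = F·P·Fᵀ + Q = [30415547/2041233 49653724/680411 -69301208/2041233; 49653724/680411 338760408/680411 -154821324/680411; -69301208/2041233 -154821324/680411 219629771/2041233]
step 2: y = z − H·x̄ = [126249314/2041233]
step 2: S = H·P̄·Hᵀ + R = [3344102690/2041233]
step 2: K = P̄·Hᵀ·S⁻¹ = [123725003/1672051345; 910996692/1672051345; -407764979/1672051345]
step 2: x' = x̄ + K·y = [3767375874/1672051345, 5913186336/1672051345, -3493476942/1672051345]
step 2: P' = (I − K·H)·P̄ = [9915871209/1672051345 11583484636/1672051345 -7335630742/1672051345; 11583484636/1672051345 19323831144/1672051345 -16491265388/1672051345; -7335630742/1672051345 -16491265388/1672051345 16993502361/1672051345]

step 0: x' = [-2118/551, -2167/551, 1924/551], P' = [19637/551 23806/551 -16164/551; 23806/551 30706/551 -22126/551; -16164/551 -22126/551 17017/551]
step 1: x' = [-6309637/2041233, -3630166/680411, 6952231/2041233], P' = [12600869/2041233 4971920/680411 -9599114/2041233; 4971920/680411 8266292/680411 -7045152/680411; -9599114/2041233 -7045152/680411 21577421/2041233]
step 2: x' = [3767375874/1672051345, 5913186336/1672051345, -3493476942/1672051345], P' = [9915871209/1672051345 11583484636/1672051345 -7335630742/1672051345; 11583484636/1672051345 19323831144/1672051345 -16491265388/1672051345; -7335630742/1672051345 -16491265388/1672051345 16993502361/1672051345]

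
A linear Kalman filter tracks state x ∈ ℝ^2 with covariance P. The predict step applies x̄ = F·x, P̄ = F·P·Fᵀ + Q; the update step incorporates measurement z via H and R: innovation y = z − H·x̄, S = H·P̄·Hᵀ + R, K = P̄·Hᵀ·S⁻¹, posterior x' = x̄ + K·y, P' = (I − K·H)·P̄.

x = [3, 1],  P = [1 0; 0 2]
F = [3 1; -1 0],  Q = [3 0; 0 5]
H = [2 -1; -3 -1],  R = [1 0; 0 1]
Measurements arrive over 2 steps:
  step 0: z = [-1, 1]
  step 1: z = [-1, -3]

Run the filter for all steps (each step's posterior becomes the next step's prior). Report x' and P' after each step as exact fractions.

step 0: x' = [-29/86, 15/172], P' = [41/516 -13/344; -13/344 327/688]
step 1: x' = [446943/1165357, 1946414/1165357], P' = [91125/1165357 -41886/1165357; -41886/1165357 549620/1165357]

step 0: x̄ = F·x = [10, -3]
step 0: P̄ = F·P·Fᵀ + Q = [14 -3; -3 6]
step 0: y = z − H·x̄ = [-24, 28]
step 0: S = H·P̄·Hᵀ + R = [75 -81; -81 115]
step 0: K = P̄·Hᵀ·S⁻¹ = [203/1032 -69/344; -379/688 -249/688]
step 0: x' = x̄ + K·y = [-29/86, 15/172]
step 0: P' = (I − K·H)·P̄ = [41/516 -13/344; -13/344 327/688]
step 1: x̄ = F·x = [-159/172, 29/86]
step 1: P̄ = F·P·Fᵀ + Q = [2727/688 -69/344; -69/344 2621/516]
step 1: y = z − H·x̄ = [51/43, -935/172]
step 1: S = H·P̄·Hᵀ + R = [2933/129 -4877/258; -4877/258 83693/2064]
step 1: K = P̄·Hᵀ·S⁻¹ = [224136/1165357 -231489/1165357; -633392/1165357 -423962/1165357]
step 1: x' = x̄ + K·y = [446943/1165357, 1946414/1165357]
step 1: P' = (I − K·H)·P̄ = [91125/1165357 -41886/1165357; -41886/1165357 549620/1165357]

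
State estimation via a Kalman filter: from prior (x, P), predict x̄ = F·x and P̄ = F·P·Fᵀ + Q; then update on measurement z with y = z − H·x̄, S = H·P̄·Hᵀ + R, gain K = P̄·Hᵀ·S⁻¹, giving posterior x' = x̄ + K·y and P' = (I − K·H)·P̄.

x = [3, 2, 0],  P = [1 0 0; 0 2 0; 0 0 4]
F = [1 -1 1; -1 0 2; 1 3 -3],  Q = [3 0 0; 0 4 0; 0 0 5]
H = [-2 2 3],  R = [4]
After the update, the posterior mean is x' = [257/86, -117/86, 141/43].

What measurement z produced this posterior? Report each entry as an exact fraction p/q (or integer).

z = [1]

x̄ = F·x = [1, -3, 9]
P̄ = F·P·Fᵀ + Q = [10 7 -17; 7 21 -25; -17 -25 60]
S = H·P̄·Hᵀ + R = [516]
K = P̄·Hᵀ·S⁻¹ = [-19/172; -47/516; 41/129]
x' − x̄ = [171/86, 141/86, -246/43] = K·y
y = (KᵀK)⁻¹·Kᵀ·(x' − x̄) = [-18]
z = y + H·x̄ = [-18] + [19] = [1]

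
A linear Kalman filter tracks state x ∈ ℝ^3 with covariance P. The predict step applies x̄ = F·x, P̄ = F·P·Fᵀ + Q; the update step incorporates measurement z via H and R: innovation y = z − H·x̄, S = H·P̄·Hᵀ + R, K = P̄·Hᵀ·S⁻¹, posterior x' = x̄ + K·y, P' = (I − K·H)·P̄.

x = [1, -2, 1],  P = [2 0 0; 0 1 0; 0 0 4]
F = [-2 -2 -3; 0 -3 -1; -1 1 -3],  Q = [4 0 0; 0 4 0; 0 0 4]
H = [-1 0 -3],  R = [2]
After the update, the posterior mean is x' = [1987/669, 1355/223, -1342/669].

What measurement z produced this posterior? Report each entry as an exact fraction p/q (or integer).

z = [3]

x̄ = F·x = [-1, 5, -6]
P̄ = F·P·Fᵀ + Q = [52 18 38; 18 17 9; 38 9 43]
S = H·P̄·Hᵀ + R = [669]
K = P̄·Hᵀ·S⁻¹ = [-166/669; -15/223; -167/669]
x' − x̄ = [2656/669, 240/223, 2672/669] = K·y
y = (KᵀK)⁻¹·Kᵀ·(x' − x̄) = [-16]
z = y + H·x̄ = [-16] + [19] = [3]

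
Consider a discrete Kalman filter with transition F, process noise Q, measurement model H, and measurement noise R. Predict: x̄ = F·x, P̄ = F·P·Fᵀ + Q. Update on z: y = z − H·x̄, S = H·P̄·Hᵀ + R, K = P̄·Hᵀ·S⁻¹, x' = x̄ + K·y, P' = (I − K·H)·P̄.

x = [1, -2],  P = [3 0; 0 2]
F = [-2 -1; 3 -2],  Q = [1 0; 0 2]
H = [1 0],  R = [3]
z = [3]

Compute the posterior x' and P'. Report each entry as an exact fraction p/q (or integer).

x̄ = F·x = [0, 7]
P̄ = F·P·Fᵀ + Q = [15 -14; -14 37]
y = z − H·x̄ = [3]
S = H·P̄·Hᵀ + R = [18]
K = P̄·Hᵀ·S⁻¹ = [5/6; -7/9]
x' = x̄ + K·y = [5/2, 14/3]
P' = (I − K·H)·P̄ = [5/2 -7/3; -7/3 235/9]

x' = [5/2, 14/3]
P' = [5/2 -7/3; -7/3 235/9]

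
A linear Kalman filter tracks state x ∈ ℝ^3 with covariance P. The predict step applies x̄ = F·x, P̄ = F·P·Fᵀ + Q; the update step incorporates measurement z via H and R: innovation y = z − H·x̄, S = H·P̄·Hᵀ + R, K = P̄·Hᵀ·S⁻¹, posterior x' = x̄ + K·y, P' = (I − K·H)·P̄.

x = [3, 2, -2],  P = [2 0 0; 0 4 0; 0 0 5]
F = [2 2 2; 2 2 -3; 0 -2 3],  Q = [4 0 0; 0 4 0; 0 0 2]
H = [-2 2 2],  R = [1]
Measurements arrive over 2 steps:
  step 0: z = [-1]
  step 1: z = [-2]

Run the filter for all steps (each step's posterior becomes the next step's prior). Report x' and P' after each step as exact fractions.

step 0: x' = [238/37, 2924/185, -1826/185], P' = [496/37 354/37 134/37; 354/37 12209/185 -10421/185; 134/37 -10421/185 11079/185]
step 1: x' = [273680/46721, 2929882/46721, -2704934/46721], P' = [1196732/46721 1190936/46721 -14488/46721; 1190936/46721 70103203/46721 -68924491/46721; -14488/46721 -68924491/46721 68913577/46721]

step 0: x̄ = F·x = [6, 16, -10]
step 0: P̄ = F·P·Fᵀ + Q = [48 -6 14; -6 73 -61; 14 -61 63]
step 0: y = z − H·x̄ = [-1]
step 0: S = H·P̄·Hᵀ + R = [185]
step 0: K = P̄·Hᵀ·S⁻¹ = [-16/37; 36/185; -24/185]
step 0: x' = x̄ + K·y = [238/37, 2924/185, -1826/185]
step 0: P' = (I − K·H)·P̄ = [496/37 354/37 134/37; 354/37 12209/185 -10421/185; 134/37 -10421/185 11079/185]
step 1: x̄ = F·x = [4576/185, 13706/185, -11326/185]
step 1: P̄ = F·P·Fᵀ + Q = [39964/185 25944/185 -6264/185; 25944/185 290379/185 -276659/185; -6264/185 -276659/185 273969/185]
step 1: y = z − H·x̄ = [4022/185]
step 1: S = H·P̄·Hᵀ + R = [46721/185]
step 1: K = P̄·Hᵀ·S⁻¹ = [-40568/46721; -24448/46721; 7148/46721]
step 1: x' = x̄ + K·y = [273680/46721, 2929882/46721, -2704934/46721]
step 1: P' = (I − K·H)·P̄ = [1196732/46721 1190936/46721 -14488/46721; 1190936/46721 70103203/46721 -68924491/46721; -14488/46721 -68924491/46721 68913577/46721]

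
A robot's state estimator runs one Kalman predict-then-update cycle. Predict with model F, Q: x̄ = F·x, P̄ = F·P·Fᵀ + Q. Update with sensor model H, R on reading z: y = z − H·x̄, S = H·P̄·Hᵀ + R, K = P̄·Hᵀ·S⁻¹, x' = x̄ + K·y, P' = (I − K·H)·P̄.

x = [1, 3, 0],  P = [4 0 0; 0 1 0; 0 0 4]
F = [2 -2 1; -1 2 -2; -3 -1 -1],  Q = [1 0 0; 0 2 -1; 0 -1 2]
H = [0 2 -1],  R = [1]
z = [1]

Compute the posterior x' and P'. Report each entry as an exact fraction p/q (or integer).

x̄ = F·x = [-4, 5, -6]
P̄ = F·P·Fᵀ + Q = [25 -20 -26; -20 26 17; -26 17 43]
y = z − H·x̄ = [-15]
S = H·P̄·Hᵀ + R = [80]
K = P̄·Hᵀ·S⁻¹ = [-7/40; 7/16; -9/80]
x' = x̄ + K·y = [-11/8, -25/16, -69/16]
P' = (I − K·H)·P̄ = [451/20 -111/8 -1103/40; -111/8 171/16 335/16; -1103/40 335/16 3359/80]

x' = [-11/8, -25/16, -69/16]
P' = [451/20 -111/8 -1103/40; -111/8 171/16 335/16; -1103/40 335/16 3359/80]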